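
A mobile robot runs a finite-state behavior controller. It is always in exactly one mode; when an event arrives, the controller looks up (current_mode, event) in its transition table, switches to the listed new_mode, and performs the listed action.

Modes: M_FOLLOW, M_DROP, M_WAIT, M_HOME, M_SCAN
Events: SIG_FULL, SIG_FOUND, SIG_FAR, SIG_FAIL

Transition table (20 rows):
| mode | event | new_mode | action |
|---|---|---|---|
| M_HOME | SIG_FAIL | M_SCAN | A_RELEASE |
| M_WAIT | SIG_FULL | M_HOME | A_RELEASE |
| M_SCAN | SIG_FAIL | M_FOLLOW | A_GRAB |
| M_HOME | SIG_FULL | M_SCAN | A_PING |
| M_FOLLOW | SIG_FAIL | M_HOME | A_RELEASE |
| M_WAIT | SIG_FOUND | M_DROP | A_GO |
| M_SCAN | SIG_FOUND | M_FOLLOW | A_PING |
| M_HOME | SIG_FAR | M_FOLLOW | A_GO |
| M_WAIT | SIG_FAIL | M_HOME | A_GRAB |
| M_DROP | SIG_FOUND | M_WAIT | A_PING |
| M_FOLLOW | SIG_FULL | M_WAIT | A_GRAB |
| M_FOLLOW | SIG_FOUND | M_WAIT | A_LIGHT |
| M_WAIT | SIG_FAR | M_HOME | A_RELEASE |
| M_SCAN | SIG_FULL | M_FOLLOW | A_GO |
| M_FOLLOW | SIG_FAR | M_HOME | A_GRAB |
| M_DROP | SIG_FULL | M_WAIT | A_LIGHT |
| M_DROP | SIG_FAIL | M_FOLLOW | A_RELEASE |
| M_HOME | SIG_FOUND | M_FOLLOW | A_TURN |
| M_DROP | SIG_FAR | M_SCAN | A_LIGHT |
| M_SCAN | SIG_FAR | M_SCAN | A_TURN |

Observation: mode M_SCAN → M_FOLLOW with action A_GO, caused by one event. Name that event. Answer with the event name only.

try SIG_FULL: (M_SCAN, SIG_FULL) → (M_FOLLOW, A_GO)  ← matches
try SIG_FOUND: (M_SCAN, SIG_FOUND) → (M_FOLLOW, A_PING)
try SIG_FAR: (M_SCAN, SIG_FAR) → (M_SCAN, A_TURN)
try SIG_FAIL: (M_SCAN, SIG_FAIL) → (M_FOLLOW, A_GRAB)

SIG_FULL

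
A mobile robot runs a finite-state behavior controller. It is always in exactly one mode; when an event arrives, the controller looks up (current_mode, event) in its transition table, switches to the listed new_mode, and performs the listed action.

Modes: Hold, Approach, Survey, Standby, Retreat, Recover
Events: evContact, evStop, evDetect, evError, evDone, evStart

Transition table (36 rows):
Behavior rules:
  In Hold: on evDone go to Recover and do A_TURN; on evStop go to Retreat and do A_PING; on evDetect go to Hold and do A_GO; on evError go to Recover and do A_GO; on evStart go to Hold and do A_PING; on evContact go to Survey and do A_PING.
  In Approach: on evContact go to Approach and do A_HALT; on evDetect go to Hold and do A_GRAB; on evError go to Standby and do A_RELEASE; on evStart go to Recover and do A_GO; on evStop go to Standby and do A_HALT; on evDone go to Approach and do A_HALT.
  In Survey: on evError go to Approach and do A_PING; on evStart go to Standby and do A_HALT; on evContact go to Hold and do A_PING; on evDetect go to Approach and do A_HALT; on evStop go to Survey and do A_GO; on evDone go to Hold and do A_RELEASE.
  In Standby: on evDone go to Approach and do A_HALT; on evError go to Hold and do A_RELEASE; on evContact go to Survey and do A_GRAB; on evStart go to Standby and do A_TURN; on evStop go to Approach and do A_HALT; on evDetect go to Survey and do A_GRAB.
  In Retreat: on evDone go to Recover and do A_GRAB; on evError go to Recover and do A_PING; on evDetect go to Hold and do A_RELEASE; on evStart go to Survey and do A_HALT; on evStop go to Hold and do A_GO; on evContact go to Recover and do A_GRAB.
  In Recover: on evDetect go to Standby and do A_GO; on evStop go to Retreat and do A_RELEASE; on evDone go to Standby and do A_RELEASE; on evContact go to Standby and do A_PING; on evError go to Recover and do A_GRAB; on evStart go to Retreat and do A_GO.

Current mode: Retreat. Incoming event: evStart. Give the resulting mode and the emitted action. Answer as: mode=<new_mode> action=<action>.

mode=Survey action=A_HALT

current mode = Retreat; filter table to that mode:
  (Retreat, evDone) → (Recover, A_GRAB)
  (Retreat, evError) → (Recover, A_PING)
  (Retreat, evDetect) → (Hold, A_RELEASE)
  (Retreat, evStart) → (Survey, A_HALT)  ← event matches
  (Retreat, evStop) → (Hold, A_GO)
  (Retreat, evContact) → (Recover, A_GRAB)
event = evStart selects (Survey, A_HALT)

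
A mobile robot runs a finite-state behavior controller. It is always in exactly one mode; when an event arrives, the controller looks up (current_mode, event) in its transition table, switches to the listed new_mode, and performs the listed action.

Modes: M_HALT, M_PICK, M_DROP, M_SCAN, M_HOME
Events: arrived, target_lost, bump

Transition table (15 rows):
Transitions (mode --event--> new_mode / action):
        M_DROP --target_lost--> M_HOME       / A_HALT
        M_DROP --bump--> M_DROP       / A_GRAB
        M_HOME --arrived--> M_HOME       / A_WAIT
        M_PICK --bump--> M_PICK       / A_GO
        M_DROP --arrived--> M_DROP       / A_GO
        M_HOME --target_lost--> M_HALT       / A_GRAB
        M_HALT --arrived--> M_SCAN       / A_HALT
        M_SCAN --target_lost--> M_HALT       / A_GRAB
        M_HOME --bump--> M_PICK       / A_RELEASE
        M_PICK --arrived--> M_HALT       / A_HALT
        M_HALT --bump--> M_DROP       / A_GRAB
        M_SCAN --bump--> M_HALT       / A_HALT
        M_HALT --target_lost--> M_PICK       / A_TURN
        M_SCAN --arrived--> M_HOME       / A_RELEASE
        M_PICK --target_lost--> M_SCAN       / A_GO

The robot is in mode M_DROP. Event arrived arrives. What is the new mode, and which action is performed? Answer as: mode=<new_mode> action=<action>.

current mode = M_DROP; filter table to that mode:
  (M_DROP, target_lost) → (M_HOME, A_HALT)
  (M_DROP, bump) → (M_DROP, A_GRAB)
  (M_DROP, arrived) → (M_DROP, A_GO)  ← event matches
event = arrived selects (M_DROP, A_GO)

mode=M_DROP action=A_GO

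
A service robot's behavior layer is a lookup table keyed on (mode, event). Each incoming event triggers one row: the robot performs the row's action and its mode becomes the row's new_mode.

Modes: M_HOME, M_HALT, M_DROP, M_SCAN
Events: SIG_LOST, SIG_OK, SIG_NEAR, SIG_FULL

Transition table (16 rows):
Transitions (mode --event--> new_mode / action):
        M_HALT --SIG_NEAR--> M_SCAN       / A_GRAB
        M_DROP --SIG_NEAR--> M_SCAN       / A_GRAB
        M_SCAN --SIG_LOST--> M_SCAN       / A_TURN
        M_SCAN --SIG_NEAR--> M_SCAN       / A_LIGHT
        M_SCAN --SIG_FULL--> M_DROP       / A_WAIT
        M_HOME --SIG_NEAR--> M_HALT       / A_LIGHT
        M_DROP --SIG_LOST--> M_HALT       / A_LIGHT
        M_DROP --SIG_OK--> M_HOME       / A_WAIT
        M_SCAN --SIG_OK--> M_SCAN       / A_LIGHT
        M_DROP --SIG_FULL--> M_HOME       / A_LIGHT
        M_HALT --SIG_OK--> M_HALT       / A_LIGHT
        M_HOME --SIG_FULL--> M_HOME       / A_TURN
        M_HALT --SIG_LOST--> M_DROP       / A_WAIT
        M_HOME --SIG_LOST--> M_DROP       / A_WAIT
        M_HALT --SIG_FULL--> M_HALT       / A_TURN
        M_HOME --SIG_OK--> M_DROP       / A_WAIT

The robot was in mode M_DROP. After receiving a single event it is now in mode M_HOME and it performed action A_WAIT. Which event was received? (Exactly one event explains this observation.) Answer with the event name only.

SIG_OK

try SIG_LOST: (M_DROP, SIG_LOST) → (M_HALT, A_LIGHT)
try SIG_OK: (M_DROP, SIG_OK) → (M_HOME, A_WAIT)  ← matches
try SIG_NEAR: (M_DROP, SIG_NEAR) → (M_SCAN, A_GRAB)
try SIG_FULL: (M_DROP, SIG_FULL) → (M_HOME, A_LIGHT)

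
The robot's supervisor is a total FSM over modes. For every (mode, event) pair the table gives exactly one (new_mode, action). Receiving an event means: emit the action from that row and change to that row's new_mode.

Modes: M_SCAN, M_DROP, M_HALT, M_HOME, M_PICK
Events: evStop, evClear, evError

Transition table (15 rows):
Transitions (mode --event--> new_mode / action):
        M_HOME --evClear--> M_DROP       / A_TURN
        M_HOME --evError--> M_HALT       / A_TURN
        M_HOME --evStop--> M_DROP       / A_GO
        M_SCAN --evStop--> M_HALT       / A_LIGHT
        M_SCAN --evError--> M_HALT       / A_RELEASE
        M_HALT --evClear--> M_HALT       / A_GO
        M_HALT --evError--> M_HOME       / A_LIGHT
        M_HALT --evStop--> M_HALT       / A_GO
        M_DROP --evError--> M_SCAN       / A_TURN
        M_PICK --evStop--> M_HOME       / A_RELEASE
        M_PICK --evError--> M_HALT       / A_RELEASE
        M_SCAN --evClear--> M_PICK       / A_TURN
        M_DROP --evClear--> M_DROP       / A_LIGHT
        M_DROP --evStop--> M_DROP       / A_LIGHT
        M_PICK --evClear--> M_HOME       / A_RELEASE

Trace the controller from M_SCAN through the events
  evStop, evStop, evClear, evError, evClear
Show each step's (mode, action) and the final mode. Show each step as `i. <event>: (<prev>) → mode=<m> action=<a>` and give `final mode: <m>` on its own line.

final mode: M_DROP

1. evStop: (M_SCAN) → mode=M_HALT action=A_LIGHT
2. evStop: (M_HALT) → mode=M_HALT action=A_GO
3. evClear: (M_HALT) → mode=M_HALT action=A_GO
4. evError: (M_HALT) → mode=M_HOME action=A_LIGHT
5. evClear: (M_HOME) → mode=M_DROP action=A_TURN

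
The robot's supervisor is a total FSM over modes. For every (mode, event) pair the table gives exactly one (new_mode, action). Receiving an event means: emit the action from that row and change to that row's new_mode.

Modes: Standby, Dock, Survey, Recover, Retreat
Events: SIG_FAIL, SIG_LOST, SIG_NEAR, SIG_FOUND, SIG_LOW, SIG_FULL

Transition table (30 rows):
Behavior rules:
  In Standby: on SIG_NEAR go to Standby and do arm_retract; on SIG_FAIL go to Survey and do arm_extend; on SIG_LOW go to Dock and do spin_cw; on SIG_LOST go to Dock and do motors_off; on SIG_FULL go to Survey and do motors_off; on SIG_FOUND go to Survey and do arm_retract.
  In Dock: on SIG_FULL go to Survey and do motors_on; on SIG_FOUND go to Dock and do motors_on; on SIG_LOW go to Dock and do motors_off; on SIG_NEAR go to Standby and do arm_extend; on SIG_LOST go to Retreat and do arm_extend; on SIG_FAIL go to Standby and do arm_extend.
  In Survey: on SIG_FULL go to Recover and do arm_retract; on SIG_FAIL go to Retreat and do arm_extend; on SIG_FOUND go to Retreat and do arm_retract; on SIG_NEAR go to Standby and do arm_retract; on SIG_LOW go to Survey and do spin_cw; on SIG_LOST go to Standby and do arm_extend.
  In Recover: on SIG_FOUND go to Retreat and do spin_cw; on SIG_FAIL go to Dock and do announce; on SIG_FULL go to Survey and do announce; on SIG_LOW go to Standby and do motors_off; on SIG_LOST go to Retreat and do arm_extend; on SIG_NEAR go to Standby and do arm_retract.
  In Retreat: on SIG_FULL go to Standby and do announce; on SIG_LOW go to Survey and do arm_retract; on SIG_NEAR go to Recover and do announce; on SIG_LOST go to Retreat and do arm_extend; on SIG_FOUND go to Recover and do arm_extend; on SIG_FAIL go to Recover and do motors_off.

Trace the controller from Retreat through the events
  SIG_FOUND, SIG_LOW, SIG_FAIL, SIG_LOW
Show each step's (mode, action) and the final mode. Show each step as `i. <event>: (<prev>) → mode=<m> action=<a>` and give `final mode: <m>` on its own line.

final mode: Survey

1. SIG_FOUND: (Retreat) → mode=Recover action=arm_extend
2. SIG_LOW: (Recover) → mode=Standby action=motors_off
3. SIG_FAIL: (Standby) → mode=Survey action=arm_extend
4. SIG_LOW: (Survey) → mode=Survey action=spin_cw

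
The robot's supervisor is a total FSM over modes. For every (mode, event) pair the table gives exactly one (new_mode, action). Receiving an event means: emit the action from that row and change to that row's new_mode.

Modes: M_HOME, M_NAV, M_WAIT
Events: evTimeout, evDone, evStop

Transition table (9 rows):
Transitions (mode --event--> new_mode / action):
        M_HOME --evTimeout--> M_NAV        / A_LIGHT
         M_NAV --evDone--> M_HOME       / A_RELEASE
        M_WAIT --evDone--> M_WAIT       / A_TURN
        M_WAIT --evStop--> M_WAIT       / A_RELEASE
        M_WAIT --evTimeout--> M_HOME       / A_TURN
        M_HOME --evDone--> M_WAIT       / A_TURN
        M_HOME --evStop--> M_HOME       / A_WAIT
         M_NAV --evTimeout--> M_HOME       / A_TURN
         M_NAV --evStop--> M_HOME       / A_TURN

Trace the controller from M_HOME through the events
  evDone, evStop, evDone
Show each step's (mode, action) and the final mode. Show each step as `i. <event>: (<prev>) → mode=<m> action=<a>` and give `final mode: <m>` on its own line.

1. evDone: (M_HOME) → mode=M_WAIT action=A_TURN
2. evStop: (M_WAIT) → mode=M_WAIT action=A_RELEASE
3. evDone: (M_WAIT) → mode=M_WAIT action=A_TURN

final mode: M_WAIT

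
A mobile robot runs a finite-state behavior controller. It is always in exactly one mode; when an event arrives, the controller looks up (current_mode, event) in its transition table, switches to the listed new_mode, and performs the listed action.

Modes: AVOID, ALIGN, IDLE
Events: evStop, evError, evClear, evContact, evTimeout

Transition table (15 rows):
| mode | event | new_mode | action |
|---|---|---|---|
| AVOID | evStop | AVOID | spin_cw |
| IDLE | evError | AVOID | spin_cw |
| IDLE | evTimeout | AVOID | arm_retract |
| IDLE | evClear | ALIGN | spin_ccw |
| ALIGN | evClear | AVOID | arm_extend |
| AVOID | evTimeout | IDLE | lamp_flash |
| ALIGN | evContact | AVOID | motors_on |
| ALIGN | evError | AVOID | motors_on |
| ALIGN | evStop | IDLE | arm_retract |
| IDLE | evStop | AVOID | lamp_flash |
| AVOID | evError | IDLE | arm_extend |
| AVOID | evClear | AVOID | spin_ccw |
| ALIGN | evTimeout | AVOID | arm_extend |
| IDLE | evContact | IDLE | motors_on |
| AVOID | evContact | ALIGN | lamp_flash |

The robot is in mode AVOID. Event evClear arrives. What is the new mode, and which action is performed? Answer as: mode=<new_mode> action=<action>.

current mode = AVOID; filter table to that mode:
  (AVOID, evStop) → (AVOID, spin_cw)
  (AVOID, evTimeout) → (IDLE, lamp_flash)
  (AVOID, evError) → (IDLE, arm_extend)
  (AVOID, evClear) → (AVOID, spin_ccw)  ← event matches
  (AVOID, evContact) → (ALIGN, lamp_flash)
event = evClear selects (AVOID, spin_ccw)

mode=AVOID action=spin_ccw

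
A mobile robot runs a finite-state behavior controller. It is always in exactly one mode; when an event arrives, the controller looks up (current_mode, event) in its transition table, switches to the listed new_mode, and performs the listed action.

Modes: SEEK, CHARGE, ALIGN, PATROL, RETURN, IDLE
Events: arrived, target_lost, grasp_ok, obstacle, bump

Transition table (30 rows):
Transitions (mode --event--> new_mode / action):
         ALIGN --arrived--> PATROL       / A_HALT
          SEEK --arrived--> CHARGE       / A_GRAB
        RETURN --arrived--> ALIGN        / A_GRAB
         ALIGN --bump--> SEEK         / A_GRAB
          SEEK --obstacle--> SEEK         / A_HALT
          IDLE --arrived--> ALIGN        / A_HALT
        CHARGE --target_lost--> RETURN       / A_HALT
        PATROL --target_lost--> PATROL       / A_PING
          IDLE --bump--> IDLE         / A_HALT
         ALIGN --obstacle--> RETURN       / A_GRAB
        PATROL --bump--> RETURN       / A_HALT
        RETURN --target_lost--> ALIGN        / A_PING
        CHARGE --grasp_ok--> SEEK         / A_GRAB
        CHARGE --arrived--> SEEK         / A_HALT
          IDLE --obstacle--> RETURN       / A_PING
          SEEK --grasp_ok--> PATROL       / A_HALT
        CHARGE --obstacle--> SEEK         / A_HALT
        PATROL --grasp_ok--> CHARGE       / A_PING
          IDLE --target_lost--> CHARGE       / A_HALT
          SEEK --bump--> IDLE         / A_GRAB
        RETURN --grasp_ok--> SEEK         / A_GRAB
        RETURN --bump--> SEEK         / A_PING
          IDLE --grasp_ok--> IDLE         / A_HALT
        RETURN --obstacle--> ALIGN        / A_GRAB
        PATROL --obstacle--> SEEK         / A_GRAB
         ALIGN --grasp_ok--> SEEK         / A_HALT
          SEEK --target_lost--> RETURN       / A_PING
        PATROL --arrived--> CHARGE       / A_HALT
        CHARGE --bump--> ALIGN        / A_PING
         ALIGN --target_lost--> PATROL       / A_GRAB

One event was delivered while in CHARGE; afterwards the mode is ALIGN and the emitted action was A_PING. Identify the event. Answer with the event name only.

bump

try arrived: (CHARGE, arrived) → (SEEK, A_HALT)
try target_lost: (CHARGE, target_lost) → (RETURN, A_HALT)
try grasp_ok: (CHARGE, grasp_ok) → (SEEK, A_GRAB)
try obstacle: (CHARGE, obstacle) → (SEEK, A_HALT)
try bump: (CHARGE, bump) → (ALIGN, A_PING)  ← matches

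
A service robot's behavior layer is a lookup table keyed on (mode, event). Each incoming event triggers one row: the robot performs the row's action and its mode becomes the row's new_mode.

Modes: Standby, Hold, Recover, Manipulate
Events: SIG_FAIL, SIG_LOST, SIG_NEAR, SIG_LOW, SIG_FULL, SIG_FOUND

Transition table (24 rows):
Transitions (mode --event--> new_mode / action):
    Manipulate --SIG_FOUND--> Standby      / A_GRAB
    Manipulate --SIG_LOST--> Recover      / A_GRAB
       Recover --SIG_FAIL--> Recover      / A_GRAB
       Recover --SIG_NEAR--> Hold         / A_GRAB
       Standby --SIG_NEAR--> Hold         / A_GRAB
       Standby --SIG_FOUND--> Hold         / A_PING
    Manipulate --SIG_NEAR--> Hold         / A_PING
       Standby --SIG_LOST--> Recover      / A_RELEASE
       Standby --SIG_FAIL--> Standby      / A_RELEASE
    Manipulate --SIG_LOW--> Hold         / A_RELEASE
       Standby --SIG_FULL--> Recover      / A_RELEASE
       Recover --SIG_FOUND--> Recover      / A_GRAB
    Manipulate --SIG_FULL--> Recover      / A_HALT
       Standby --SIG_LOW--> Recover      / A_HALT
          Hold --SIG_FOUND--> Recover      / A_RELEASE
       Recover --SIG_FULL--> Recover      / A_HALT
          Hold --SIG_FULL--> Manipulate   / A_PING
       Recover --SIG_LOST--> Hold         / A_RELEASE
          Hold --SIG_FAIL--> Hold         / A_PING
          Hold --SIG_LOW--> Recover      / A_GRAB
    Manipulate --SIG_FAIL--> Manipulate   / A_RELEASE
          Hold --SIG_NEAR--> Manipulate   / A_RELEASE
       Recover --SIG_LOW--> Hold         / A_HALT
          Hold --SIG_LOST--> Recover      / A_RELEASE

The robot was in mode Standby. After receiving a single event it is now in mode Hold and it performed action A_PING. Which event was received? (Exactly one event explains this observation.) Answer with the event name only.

try SIG_FAIL: (Standby, SIG_FAIL) → (Standby, A_RELEASE)
try SIG_LOST: (Standby, SIG_LOST) → (Recover, A_RELEASE)
try SIG_NEAR: (Standby, SIG_NEAR) → (Hold, A_GRAB)
try SIG_LOW: (Standby, SIG_LOW) → (Recover, A_HALT)
try SIG_FULL: (Standby, SIG_FULL) → (Recover, A_RELEASE)
try SIG_FOUND: (Standby, SIG_FOUND) → (Hold, A_PING)  ← matches

SIG_FOUND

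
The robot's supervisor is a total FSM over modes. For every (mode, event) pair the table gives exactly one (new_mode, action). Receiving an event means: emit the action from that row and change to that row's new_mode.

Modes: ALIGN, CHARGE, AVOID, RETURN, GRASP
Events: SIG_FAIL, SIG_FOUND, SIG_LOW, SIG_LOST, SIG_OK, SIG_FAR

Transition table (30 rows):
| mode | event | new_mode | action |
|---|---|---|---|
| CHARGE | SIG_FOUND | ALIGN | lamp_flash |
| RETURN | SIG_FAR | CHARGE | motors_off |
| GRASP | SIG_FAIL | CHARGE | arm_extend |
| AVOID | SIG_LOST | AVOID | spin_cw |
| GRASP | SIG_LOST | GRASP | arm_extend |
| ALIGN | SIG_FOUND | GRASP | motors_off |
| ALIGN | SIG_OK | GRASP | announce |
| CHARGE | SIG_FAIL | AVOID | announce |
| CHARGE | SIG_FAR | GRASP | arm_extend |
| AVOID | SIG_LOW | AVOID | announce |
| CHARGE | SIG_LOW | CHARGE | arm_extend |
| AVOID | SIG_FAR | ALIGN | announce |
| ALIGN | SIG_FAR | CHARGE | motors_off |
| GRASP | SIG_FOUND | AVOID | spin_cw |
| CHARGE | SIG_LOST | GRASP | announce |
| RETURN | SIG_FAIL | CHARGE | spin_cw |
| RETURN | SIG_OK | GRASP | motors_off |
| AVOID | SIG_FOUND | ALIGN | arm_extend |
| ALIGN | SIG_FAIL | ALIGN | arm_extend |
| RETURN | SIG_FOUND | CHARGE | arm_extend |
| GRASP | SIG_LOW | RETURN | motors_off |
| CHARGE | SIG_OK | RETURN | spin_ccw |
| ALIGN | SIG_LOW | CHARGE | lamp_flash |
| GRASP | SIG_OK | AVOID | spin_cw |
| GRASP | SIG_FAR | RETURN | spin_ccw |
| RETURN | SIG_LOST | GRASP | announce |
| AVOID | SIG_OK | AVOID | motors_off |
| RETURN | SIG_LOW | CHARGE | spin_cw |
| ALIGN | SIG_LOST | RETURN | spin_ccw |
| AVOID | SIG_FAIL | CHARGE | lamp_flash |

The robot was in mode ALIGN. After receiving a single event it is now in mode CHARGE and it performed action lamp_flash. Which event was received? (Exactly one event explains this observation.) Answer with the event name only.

try SIG_FAIL: (ALIGN, SIG_FAIL) → (ALIGN, arm_extend)
try SIG_FOUND: (ALIGN, SIG_FOUND) → (GRASP, motors_off)
try SIG_LOW: (ALIGN, SIG_LOW) → (CHARGE, lamp_flash)  ← matches
try SIG_LOST: (ALIGN, SIG_LOST) → (RETURN, spin_ccw)
try SIG_OK: (ALIGN, SIG_OK) → (GRASP, announce)
try SIG_FAR: (ALIGN, SIG_FAR) → (CHARGE, motors_off)

SIG_LOW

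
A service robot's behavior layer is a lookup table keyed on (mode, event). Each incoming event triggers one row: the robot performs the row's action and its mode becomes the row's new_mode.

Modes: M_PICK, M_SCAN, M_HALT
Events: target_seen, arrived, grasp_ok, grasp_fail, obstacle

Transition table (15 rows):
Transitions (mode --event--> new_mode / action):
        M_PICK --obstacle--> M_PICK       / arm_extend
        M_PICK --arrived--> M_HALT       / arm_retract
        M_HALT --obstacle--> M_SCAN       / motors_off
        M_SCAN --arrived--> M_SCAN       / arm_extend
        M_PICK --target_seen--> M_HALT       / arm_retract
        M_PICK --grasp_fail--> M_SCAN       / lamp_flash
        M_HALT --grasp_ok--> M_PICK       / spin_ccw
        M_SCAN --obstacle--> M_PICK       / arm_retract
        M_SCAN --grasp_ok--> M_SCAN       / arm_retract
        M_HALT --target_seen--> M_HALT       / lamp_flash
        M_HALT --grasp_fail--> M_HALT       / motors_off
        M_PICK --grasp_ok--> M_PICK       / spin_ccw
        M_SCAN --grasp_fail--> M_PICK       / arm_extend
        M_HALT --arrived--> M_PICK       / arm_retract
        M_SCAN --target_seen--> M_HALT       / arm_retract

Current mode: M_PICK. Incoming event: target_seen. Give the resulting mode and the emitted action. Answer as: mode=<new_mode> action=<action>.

mode=M_HALT action=arm_retract

current mode = M_PICK; filter table to that mode:
  (M_PICK, obstacle) → (M_PICK, arm_extend)
  (M_PICK, arrived) → (M_HALT, arm_retract)
  (M_PICK, target_seen) → (M_HALT, arm_retract)  ← event matches
  (M_PICK, grasp_fail) → (M_SCAN, lamp_flash)
  (M_PICK, grasp_ok) → (M_PICK, spin_ccw)
event = target_seen selects (M_HALT, arm_retract)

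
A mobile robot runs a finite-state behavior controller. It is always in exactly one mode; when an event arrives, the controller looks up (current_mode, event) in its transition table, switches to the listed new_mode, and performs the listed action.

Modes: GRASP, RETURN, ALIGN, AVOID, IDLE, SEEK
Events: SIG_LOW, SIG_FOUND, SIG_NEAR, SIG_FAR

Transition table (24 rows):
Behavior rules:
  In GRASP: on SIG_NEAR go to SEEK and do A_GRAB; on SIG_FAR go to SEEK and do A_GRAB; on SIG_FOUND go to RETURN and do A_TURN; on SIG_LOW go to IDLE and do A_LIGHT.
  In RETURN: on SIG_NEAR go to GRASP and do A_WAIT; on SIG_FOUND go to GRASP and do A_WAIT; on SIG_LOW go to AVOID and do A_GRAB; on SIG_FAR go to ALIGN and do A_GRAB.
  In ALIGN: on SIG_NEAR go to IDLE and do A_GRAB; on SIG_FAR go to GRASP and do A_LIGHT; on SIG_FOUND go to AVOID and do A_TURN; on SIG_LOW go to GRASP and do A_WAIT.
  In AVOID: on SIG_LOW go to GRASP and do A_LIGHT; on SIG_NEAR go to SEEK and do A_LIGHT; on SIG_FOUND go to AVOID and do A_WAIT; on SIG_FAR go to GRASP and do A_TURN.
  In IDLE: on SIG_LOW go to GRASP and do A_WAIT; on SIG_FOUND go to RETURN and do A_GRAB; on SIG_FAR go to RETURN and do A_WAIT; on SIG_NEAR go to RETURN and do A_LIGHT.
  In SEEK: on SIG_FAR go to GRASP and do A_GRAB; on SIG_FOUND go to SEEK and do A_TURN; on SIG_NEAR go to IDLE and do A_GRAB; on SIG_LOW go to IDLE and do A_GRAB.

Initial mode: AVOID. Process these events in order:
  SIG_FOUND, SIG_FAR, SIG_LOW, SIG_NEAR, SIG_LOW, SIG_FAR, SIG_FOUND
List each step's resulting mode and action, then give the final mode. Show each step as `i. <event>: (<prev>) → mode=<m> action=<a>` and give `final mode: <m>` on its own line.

1. SIG_FOUND: (AVOID) → mode=AVOID action=A_WAIT
2. SIG_FAR: (AVOID) → mode=GRASP action=A_TURN
3. SIG_LOW: (GRASP) → mode=IDLE action=A_LIGHT
4. SIG_NEAR: (IDLE) → mode=RETURN action=A_LIGHT
5. SIG_LOW: (RETURN) → mode=AVOID action=A_GRAB
6. SIG_FAR: (AVOID) → mode=GRASP action=A_TURN
7. SIG_FOUND: (GRASP) → mode=RETURN action=A_TURN

final mode: RETURN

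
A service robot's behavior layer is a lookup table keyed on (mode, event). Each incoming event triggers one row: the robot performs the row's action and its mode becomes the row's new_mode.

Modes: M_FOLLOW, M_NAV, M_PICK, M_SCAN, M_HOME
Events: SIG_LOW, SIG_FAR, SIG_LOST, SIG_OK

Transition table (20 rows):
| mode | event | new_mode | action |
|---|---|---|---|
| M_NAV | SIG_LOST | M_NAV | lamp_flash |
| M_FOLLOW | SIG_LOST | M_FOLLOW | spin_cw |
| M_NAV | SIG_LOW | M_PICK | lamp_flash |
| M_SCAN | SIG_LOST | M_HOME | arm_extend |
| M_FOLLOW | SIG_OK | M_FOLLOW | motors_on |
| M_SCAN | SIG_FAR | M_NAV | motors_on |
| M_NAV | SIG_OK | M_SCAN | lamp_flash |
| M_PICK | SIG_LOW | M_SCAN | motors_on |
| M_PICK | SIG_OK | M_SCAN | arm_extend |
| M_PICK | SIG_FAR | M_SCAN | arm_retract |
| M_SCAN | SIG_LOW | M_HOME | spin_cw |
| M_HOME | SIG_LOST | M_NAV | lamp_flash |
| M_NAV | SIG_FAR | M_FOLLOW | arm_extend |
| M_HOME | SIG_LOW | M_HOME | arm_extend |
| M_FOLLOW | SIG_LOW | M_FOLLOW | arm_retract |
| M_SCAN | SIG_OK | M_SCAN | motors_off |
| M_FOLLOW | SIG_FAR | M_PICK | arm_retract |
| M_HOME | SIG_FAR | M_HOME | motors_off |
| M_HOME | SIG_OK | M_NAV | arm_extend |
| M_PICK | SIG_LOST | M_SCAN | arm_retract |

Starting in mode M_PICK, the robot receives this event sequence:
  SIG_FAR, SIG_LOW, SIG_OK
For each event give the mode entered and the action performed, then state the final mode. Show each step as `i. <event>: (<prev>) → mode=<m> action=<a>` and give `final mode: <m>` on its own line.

final mode: M_NAV

1. SIG_FAR: (M_PICK) → mode=M_SCAN action=arm_retract
2. SIG_LOW: (M_SCAN) → mode=M_HOME action=spin_cw
3. SIG_OK: (M_HOME) → mode=M_NAV action=arm_extend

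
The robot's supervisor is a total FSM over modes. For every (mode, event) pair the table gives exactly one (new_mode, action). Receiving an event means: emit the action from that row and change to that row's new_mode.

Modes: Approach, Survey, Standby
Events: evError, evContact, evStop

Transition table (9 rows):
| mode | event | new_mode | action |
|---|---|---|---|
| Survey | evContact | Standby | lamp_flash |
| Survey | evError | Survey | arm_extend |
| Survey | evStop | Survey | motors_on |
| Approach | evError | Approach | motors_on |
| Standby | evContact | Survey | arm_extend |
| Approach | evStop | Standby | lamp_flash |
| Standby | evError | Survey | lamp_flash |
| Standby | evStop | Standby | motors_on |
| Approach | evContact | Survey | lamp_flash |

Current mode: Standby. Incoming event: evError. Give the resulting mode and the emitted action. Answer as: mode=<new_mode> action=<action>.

mode=Survey action=lamp_flash

current mode = Standby; filter table to that mode:
  (Standby, evContact) → (Survey, arm_extend)
  (Standby, evError) → (Survey, lamp_flash)  ← event matches
  (Standby, evStop) → (Standby, motors_on)
event = evError selects (Survey, lamp_flash)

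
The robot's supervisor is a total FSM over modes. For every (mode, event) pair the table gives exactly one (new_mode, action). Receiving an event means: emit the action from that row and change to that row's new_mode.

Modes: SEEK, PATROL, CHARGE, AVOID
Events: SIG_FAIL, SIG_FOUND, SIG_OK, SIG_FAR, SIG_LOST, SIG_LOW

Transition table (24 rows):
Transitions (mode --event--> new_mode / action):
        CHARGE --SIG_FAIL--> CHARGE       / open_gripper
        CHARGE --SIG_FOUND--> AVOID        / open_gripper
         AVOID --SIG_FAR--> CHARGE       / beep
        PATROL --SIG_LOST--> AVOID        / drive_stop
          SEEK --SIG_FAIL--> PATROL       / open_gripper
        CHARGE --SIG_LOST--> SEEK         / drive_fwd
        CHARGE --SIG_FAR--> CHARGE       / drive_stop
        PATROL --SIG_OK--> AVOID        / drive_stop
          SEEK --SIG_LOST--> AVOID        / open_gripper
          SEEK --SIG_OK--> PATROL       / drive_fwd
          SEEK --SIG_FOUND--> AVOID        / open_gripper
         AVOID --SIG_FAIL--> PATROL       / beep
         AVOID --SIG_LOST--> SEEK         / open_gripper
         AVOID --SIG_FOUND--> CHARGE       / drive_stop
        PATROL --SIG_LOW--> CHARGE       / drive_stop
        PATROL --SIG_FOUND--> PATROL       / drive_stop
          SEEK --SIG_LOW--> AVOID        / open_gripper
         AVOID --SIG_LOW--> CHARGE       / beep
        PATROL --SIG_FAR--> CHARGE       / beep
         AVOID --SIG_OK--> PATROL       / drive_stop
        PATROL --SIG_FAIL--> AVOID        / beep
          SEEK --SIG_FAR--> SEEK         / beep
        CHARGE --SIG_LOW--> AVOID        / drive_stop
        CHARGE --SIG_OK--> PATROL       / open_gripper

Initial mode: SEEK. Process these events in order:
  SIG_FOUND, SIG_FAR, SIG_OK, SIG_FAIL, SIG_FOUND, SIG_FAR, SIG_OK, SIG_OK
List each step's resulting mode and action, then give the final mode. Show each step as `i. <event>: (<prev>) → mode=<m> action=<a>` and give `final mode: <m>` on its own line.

final mode: AVOID

1. SIG_FOUND: (SEEK) → mode=AVOID action=open_gripper
2. SIG_FAR: (AVOID) → mode=CHARGE action=beep
3. SIG_OK: (CHARGE) → mode=PATROL action=open_gripper
4. SIG_FAIL: (PATROL) → mode=AVOID action=beep
5. SIG_FOUND: (AVOID) → mode=CHARGE action=drive_stop
6. SIG_FAR: (CHARGE) → mode=CHARGE action=drive_stop
7. SIG_OK: (CHARGE) → mode=PATROL action=open_gripper
8. SIG_OK: (PATROL) → mode=AVOID action=drive_stop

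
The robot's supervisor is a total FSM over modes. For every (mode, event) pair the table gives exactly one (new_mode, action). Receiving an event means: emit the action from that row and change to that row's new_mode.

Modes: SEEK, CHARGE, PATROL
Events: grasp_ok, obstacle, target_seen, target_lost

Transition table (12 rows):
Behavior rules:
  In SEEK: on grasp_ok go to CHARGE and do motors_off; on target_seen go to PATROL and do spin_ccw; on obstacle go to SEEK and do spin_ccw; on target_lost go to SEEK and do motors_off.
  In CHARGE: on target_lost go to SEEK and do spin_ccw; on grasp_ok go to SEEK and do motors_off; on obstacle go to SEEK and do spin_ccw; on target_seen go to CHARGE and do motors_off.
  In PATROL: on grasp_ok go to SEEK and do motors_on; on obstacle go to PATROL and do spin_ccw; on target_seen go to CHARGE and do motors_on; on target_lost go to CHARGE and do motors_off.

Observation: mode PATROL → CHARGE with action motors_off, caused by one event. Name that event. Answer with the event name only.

try grasp_ok: (PATROL, grasp_ok) → (SEEK, motors_on)
try obstacle: (PATROL, obstacle) → (PATROL, spin_ccw)
try target_seen: (PATROL, target_seen) → (CHARGE, motors_on)
try target_lost: (PATROL, target_lost) → (CHARGE, motors_off)  ← matches

target_lost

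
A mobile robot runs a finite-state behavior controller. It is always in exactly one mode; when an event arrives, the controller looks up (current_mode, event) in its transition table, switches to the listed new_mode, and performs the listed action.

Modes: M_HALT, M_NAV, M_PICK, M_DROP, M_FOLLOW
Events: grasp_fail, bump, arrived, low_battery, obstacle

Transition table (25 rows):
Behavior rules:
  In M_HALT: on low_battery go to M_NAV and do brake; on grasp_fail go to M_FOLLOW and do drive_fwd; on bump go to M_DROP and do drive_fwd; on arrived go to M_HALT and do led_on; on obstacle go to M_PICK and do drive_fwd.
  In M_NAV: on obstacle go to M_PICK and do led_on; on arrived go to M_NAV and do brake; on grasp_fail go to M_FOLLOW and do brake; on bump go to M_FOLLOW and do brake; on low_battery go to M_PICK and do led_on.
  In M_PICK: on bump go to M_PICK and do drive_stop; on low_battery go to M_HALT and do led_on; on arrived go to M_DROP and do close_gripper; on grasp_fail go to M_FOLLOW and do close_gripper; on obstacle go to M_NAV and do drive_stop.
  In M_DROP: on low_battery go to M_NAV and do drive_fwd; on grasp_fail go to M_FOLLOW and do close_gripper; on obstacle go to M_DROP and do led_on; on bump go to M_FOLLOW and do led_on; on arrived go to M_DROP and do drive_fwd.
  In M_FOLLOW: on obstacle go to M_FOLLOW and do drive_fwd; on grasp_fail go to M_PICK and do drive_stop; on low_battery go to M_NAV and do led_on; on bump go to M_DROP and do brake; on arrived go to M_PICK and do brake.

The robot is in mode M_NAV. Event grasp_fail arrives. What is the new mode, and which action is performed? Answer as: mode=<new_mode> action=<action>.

current mode = M_NAV; filter table to that mode:
  (M_NAV, obstacle) → (M_PICK, led_on)
  (M_NAV, arrived) → (M_NAV, brake)
  (M_NAV, grasp_fail) → (M_FOLLOW, brake)  ← event matches
  (M_NAV, bump) → (M_FOLLOW, brake)
  (M_NAV, low_battery) → (M_PICK, led_on)
event = grasp_fail selects (M_FOLLOW, brake)

mode=M_FOLLOW action=brake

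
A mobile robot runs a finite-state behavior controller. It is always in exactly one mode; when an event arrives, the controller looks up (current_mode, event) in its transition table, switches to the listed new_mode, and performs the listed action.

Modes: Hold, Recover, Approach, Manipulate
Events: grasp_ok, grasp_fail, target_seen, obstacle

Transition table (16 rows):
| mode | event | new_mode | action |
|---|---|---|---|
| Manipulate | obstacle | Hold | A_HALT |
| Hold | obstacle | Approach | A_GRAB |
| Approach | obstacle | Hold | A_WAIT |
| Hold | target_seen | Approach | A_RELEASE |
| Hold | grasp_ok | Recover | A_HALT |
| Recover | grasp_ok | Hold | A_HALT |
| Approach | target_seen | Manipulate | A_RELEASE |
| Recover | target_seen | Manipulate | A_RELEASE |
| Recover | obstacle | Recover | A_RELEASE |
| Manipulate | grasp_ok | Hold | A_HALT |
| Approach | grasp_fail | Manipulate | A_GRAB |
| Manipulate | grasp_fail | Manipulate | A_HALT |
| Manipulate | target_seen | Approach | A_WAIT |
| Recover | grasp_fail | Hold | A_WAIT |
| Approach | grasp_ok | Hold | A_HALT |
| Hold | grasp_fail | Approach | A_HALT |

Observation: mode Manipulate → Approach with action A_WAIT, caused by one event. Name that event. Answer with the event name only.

try grasp_ok: (Manipulate, grasp_ok) → (Hold, A_HALT)
try grasp_fail: (Manipulate, grasp_fail) → (Manipulate, A_HALT)
try target_seen: (Manipulate, target_seen) → (Approach, A_WAIT)  ← matches
try obstacle: (Manipulate, obstacle) → (Hold, A_HALT)

target_seen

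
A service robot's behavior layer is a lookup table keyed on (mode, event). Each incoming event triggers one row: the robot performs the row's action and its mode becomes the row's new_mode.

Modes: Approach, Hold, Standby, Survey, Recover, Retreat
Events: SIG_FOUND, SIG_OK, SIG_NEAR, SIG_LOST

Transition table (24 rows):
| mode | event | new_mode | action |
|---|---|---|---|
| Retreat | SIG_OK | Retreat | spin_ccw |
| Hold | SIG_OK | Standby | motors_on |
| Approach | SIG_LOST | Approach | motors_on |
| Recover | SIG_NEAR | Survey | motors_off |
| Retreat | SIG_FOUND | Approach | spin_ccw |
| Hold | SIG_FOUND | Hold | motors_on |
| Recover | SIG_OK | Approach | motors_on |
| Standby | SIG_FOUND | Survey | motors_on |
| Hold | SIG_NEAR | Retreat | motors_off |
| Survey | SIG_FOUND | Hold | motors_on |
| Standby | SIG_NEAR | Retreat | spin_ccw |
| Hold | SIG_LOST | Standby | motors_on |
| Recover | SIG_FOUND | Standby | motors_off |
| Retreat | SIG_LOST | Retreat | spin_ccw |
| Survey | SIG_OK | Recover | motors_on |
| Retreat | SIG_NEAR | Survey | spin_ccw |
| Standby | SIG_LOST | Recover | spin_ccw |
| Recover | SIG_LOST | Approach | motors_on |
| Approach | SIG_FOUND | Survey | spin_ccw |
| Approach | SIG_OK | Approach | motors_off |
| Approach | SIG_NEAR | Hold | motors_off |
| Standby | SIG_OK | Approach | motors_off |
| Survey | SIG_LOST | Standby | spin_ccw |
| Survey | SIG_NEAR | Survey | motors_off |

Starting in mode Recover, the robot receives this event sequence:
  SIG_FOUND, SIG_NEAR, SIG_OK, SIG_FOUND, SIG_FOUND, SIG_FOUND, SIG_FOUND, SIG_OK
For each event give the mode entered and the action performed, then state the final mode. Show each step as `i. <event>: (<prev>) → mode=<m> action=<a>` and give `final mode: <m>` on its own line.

1. SIG_FOUND: (Recover) → mode=Standby action=motors_off
2. SIG_NEAR: (Standby) → mode=Retreat action=spin_ccw
3. SIG_OK: (Retreat) → mode=Retreat action=spin_ccw
4. SIG_FOUND: (Retreat) → mode=Approach action=spin_ccw
5. SIG_FOUND: (Approach) → mode=Survey action=spin_ccw
6. SIG_FOUND: (Survey) → mode=Hold action=motors_on
7. SIG_FOUND: (Hold) → mode=Hold action=motors_on
8. SIG_OK: (Hold) → mode=Standby action=motors_on

final mode: Standby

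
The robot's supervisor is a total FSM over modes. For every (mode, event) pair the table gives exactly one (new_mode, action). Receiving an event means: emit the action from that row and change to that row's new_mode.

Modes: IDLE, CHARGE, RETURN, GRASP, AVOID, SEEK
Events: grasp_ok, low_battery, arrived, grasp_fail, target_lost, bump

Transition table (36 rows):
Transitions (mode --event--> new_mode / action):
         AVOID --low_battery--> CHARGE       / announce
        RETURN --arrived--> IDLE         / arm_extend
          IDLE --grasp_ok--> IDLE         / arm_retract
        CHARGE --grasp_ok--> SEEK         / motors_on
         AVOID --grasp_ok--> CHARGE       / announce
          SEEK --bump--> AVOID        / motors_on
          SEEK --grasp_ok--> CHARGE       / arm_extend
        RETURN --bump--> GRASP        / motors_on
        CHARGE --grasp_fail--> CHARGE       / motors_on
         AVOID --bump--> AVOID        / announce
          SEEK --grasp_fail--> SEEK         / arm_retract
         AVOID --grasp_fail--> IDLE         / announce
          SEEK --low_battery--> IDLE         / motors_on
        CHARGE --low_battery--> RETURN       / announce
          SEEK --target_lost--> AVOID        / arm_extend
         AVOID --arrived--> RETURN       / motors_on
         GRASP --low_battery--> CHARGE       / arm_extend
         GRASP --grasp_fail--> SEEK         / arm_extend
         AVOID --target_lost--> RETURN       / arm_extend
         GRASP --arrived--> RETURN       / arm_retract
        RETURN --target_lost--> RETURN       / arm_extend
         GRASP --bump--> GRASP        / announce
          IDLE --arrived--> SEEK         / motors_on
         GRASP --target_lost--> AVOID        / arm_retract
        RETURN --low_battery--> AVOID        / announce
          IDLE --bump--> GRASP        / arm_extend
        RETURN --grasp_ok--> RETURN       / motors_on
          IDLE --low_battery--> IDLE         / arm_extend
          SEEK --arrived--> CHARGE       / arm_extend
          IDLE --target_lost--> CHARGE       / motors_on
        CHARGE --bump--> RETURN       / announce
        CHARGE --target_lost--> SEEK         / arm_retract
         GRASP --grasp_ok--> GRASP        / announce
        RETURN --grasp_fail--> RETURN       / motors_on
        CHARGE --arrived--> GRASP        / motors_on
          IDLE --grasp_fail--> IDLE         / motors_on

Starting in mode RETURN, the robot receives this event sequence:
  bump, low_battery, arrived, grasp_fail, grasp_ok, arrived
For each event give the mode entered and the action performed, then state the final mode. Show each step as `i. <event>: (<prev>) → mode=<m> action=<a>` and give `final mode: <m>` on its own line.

final mode: GRASP

1. bump: (RETURN) → mode=GRASP action=motors_on
2. low_battery: (GRASP) → mode=CHARGE action=arm_extend
3. arrived: (CHARGE) → mode=GRASP action=motors_on
4. grasp_fail: (GRASP) → mode=SEEK action=arm_extend
5. grasp_ok: (SEEK) → mode=CHARGE action=arm_extend
6. arrived: (CHARGE) → mode=GRASP action=motors_on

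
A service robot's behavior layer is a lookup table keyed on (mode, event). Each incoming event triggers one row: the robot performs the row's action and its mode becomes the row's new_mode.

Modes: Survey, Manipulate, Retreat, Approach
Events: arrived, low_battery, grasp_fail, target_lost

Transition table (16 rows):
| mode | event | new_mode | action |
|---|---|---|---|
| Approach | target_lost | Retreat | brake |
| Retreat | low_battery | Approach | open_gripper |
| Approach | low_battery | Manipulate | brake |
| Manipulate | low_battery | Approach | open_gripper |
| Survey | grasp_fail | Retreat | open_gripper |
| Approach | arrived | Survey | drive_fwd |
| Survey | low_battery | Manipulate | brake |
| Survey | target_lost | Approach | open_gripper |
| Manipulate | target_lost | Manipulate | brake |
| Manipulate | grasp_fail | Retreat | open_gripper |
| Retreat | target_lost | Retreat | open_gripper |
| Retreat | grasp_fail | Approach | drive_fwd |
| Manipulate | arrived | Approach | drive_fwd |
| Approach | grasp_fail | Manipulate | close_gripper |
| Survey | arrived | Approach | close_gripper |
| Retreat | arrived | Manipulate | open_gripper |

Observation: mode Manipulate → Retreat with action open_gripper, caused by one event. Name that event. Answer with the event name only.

grasp_fail

try arrived: (Manipulate, arrived) → (Approach, drive_fwd)
try low_battery: (Manipulate, low_battery) → (Approach, open_gripper)
try grasp_fail: (Manipulate, grasp_fail) → (Retreat, open_gripper)  ← matches
try target_lost: (Manipulate, target_lost) → (Manipulate, brake)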